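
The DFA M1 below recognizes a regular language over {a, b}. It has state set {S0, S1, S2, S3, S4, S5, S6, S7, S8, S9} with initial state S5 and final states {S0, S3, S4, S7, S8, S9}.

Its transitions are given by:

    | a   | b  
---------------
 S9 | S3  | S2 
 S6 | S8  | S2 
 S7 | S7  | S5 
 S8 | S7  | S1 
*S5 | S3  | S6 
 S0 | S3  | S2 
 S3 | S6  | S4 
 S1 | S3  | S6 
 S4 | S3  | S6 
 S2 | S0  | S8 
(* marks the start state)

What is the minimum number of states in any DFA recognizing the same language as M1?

First remove the unreachable states {S9}; 9 states remain.
P0 = {S0,S3,S4,S7,S8} | {S1,S2,S5,S6}.
Split {S0,S3,S4,S7,S8} by δ(·,a) → {S0,S4,S7,S8} and {S3}.
Split {S0,S4,S7,S8} by δ(·,a) → {S0,S4} and {S7,S8}.
Refine {S1,S2,S5,S6} on symbol a: members go to different blocks, giving {S1,S5} and {S2} and {S6}.
On input b, block {S0,S4} splits into {S0} and {S4}.
No further refinement is possible. Final partition (7 blocks): {S0} | {S1,S5} | {S3} | {S7,S8} | {S2} | {S6} | {S4}.

7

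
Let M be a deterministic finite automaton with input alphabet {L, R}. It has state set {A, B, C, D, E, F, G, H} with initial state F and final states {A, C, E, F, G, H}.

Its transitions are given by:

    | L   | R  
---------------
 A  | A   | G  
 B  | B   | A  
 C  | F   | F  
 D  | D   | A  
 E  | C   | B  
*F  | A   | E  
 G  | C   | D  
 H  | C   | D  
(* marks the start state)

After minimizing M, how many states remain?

First remove the unreachable states {H}; 7 states remain.
Start with accepting vs non-accepting: {A,C,E,F,G} | {B,D}.
On input R, block {A,C,E,F,G} splits into {A,C,F} and {E,G}.
Refine {A,C,F} on symbol R: members go to different blocks, giving {A,F} and {C}.
Stable partition: {A,F} | {B,D} | {E,G} | {C} — 4 equivalence classes.

4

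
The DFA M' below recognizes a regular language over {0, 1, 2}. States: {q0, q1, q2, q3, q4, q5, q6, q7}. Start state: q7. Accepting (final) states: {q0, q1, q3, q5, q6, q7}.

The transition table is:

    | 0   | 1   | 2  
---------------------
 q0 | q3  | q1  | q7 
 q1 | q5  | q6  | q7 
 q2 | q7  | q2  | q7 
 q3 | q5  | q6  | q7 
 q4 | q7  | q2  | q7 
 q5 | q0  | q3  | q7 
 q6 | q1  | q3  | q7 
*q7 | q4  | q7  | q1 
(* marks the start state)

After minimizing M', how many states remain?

3

Initial partition by acceptance: {q0,q1,q3,q5,q6,q7} | {q2,q4}.
Refine {q0,q1,q3,q5,q6,q7} on symbol 0: members go to different blocks, giving {q0,q1,q3,q5,q6} and {q7}.
Stable partition: {q0,q1,q3,q5,q6} | {q2,q4} | {q7} — 3 equivalence classes.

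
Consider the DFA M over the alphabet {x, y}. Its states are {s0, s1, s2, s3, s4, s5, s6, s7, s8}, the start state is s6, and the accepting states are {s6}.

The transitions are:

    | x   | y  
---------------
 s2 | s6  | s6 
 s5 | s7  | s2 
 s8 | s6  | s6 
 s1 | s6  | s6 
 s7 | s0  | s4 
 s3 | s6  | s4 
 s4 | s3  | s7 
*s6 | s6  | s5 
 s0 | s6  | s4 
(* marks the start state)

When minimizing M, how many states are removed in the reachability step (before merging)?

2

No path from s6 leads to s1, s8; the other 7 states are all reachable.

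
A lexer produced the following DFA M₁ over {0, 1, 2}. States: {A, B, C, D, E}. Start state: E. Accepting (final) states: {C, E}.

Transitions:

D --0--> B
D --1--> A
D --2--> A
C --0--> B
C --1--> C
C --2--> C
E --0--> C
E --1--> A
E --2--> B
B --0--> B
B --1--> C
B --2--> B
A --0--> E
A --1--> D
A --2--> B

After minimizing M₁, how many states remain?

5

Initial partition by acceptance: {C,E} | {A,B,D}.
Split {C,E} by δ(·,0) → {C} and {E}.
Refine {A,B,D} on symbol 0: members go to different blocks, giving {B,D} and {A}.
Split {B,D} by δ(·,1) → {B} and {D}.
The partition is now stable with 5 blocks: {C} | {B} | {E} | {A} | {D}.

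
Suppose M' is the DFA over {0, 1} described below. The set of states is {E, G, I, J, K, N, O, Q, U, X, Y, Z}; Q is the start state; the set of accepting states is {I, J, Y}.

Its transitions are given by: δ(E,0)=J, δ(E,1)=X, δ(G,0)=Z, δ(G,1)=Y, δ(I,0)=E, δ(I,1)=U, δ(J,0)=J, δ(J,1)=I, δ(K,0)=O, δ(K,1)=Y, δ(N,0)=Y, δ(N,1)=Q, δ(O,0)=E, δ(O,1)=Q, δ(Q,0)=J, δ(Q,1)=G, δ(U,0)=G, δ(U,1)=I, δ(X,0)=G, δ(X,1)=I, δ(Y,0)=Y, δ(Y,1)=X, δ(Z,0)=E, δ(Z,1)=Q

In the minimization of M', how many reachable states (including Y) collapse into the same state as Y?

Reachable states from the start: {E,G,I,J,Q,U,X,Y,Z}. Unreachable: {K,N,O} — drop them.
Start with accepting vs non-accepting: {I,J,Y} | {E,G,Q,U,X,Z}.
Split {I,J,Y} by δ(·,0) → {J,Y} and {I}.
On input 1, block {J,Y} splits into {Y} and {J}.
Refine {E,G,Q,U,X,Z} on symbol 0: members go to different blocks, giving {G,U,X,Z} and {E,Q}.
On input 0, block {G,U,X,Z} splits into {G,U,X} and {Z}.
Refine {G,U,X} on symbol 0: members go to different blocks, giving {U,X} and {G}.
Refine {E,Q} on symbol 1: members go to different blocks, giving {E} and {Q}.
The partition is now stable with 8 blocks: {Y} | {U,X} | {I} | {J} | {E} | {Z} | {G} | {Q}.
State Y belongs to the block {Y}, which has 1 states.

1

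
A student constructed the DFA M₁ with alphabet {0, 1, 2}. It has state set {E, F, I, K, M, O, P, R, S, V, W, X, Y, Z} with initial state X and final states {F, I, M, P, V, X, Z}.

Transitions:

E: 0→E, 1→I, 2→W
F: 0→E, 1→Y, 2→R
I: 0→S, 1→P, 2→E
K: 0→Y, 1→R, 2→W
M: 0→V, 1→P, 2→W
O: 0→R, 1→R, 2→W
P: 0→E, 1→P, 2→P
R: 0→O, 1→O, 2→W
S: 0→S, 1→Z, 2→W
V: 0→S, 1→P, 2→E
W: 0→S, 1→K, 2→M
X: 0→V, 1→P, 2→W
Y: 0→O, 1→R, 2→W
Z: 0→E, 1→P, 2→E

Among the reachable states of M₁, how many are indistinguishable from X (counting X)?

First remove the unreachable states {F}; 13 states remain.
Start with accepting vs non-accepting: {I,M,P,V,X,Z} | {E,K,O,R,S,W,Y}.
On input 0, block {I,M,P,V,X,Z} splits into {I,P,V,Z} and {M,X}.
On input 2, block {I,P,V,Z} splits into {I,V,Z} and {P}.
On input 1, block {E,K,O,R,S,W,Y} splits into {K,O,R,W,Y} and {E,S}.
Refine {K,O,R,W,Y} on symbol 0: members go to different blocks, giving {K,O,R,Y} and {W}.
The partition is now stable with 6 blocks: {I,V,Z} | {K,O,R,Y} | {M,X} | {P} | {E,S} | {W}.
The equivalence class containing X is {M,X}, of size 2.

2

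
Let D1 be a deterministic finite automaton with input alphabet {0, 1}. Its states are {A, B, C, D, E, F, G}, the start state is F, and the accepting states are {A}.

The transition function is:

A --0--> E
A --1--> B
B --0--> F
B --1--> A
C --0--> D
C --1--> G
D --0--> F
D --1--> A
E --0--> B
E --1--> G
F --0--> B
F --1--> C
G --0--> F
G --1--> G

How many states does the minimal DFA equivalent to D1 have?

Initial partition by acceptance: {A} | {B,C,D,E,F,G}.
Split {B,C,D,E,F,G} by δ(·,1) → {C,E,F,G} and {B,D}.
On input 0, block {C,E,F,G} splits into {C,E,F} and {G}.
Refine {C,E,F} on symbol 1: members go to different blocks, giving {C,E} and {F}.
The partition is now stable with 5 blocks: {A} | {C,E} | {B,D} | {G} | {F}.

5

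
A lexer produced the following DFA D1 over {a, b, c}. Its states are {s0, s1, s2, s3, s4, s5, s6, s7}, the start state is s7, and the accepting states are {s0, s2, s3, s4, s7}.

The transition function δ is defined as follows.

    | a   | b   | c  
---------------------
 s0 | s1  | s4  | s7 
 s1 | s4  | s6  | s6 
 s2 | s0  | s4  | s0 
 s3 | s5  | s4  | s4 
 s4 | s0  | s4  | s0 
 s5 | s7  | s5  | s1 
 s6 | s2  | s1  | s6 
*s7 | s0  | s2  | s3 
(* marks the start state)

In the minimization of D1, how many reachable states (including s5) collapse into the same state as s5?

P0 = {s0,s2,s3,s4,s7} | {s1,s5,s6}.
On input a, block {s0,s2,s3,s4,s7} splits into {s2,s4,s7} and {s0,s3}.
The partition is now stable with 3 blocks: {s2,s4,s7} | {s1,s5,s6} | {s0,s3}.
The equivalence class containing s5 is {s1,s5,s6}, of size 3.

3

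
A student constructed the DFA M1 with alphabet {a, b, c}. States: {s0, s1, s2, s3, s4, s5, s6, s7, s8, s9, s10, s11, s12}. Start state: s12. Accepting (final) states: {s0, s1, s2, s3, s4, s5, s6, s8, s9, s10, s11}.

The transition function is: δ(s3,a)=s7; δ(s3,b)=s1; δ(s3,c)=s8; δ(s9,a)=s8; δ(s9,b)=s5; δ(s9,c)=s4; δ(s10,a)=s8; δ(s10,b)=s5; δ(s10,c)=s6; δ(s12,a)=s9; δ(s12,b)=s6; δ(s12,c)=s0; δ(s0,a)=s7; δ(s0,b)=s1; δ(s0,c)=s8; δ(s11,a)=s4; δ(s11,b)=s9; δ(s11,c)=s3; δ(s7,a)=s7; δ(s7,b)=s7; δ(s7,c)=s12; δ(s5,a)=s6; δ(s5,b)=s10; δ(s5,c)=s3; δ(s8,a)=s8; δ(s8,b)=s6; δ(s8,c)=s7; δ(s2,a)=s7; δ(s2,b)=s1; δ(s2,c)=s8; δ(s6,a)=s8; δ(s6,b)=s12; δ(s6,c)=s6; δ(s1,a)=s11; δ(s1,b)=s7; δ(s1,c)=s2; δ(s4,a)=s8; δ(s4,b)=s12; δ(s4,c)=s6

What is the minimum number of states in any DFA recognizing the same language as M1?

All states are reachable from the start state.
P0 = {s0,s1,s2,s3,s4,s5,s6,s8,s9,s10,s11} | {s7,s12}.
Split {s0,s1,s2,s3,s4,s5,s6,s8,s9,s10,s11} by δ(·,a) → {s1,s4,s5,s6,s8,s9,s10,s11} and {s0,s2,s3}.
Split {s1,s4,s5,s6,s8,s9,s10,s11} by δ(·,b) → {s5,s8,s9,s10,s11} and {s1,s4,s6}.
Refine {s5,s8,s9,s10,s11} on symbol a: members go to different blocks, giving {s8,s9,s10} and {s5,s11}.
On input b, block {s8,s9,s10} splits into {s9,s10} and {s8}.
Split {s7,s12} by δ(·,a) → {s7} and {s12}.
Split {s1,s4,s6} by δ(·,a) → {s4,s6} and {s1}.
The partition is now stable with 8 blocks: {s9,s10} | {s7} | {s0,s2,s3} | {s4,s6} | {s5,s11} | {s8} | {s12} | {s1}.

8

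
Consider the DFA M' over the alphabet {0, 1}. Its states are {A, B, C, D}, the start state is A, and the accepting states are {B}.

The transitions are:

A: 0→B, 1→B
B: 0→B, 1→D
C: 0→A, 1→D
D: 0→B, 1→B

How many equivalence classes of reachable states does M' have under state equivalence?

2

First remove the unreachable states {C}; 3 states remain.
Start with accepting vs non-accepting: {B} | {A,D}.
Stable partition: {B} | {A,D} — 2 equivalence classes.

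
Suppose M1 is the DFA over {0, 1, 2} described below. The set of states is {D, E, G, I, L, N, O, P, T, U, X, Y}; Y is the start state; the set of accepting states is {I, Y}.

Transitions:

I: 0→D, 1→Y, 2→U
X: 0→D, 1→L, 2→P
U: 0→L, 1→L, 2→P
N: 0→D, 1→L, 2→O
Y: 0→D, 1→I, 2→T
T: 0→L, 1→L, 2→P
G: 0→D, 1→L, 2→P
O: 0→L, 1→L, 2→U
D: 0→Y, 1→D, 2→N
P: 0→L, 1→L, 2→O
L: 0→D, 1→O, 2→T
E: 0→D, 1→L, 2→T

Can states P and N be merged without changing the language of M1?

No

Reachable states from the start: {D,I,L,N,O,P,T,U,Y}. Unreachable: {E,G,X} — drop them.
Start with accepting vs non-accepting: {I,Y} | {D,L,N,O,P,T,U}.
On input 0, block {D,L,N,O,P,T,U} splits into {L,N,O,P,T,U} and {D}.
On input 0, block {L,N,O,P,T,U} splits into {O,P,T,U} and {L,N}.
Split {L,N} by δ(·,1) → {N} and {L}.
The partition is now stable with 5 blocks: {I,Y} | {O,P,T,U} | {D} | {N} | {L}.
P and N end up in different blocks, so they are distinguishable. For instance, the string '00' is accepted from only N.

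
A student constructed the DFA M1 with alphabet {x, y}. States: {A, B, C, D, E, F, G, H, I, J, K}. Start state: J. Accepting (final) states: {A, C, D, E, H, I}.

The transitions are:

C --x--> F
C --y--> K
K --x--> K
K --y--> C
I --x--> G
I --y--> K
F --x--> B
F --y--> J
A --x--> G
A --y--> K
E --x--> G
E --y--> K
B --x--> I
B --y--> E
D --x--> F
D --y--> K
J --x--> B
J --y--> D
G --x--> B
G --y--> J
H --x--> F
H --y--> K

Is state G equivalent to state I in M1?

First remove the unreachable states {A,H}; 9 states remain.
P0 = {C,D,E,I} | {B,F,G,J,K}.
On input x, block {B,F,G,J,K} splits into {F,G,J,K} and {B}.
Refine {F,G,J,K} on symbol x: members go to different blocks, giving {F,G,J} and {K}.
Split {F,G,J} by δ(·,y) → {F,G} and {J}.
Stable partition: {C,D,E,I} | {F,G} | {B} | {K} | {J} — 5 equivalence classes.
G and I end up in different blocks, so they are distinguishable. For instance, the string 'ε' is accepted from only I.

No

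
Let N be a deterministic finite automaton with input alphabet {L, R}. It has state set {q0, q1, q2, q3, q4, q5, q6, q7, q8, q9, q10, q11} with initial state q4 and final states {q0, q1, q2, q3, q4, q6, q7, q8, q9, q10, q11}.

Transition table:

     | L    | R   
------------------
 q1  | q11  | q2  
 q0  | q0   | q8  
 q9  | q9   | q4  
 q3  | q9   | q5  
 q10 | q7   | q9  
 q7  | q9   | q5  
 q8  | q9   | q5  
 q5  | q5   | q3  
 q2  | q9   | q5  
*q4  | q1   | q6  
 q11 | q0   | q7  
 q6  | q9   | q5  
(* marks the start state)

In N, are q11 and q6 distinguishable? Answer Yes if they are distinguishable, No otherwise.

Yes

First remove the unreachable states {q10}; 11 states remain.
Start with accepting vs non-accepting: {q0,q1,q2,q3,q4,q6,q7,q8,q9,q11} | {q5}.
On input R, block {q0,q1,q2,q3,q4,q6,q7,q8,q9,q11} splits into {q0,q1,q4,q9,q11} and {q2,q3,q6,q7,q8}.
Refine {q0,q1,q4,q9,q11} on symbol R: members go to different blocks, giving {q0,q1,q4,q11} and {q9}.
Stable partition: {q0,q1,q4,q11} | {q5} | {q2,q3,q6,q7,q8} | {q9} — 4 equivalence classes.
q11 and q6 end up in different blocks, so they are distinguishable. For instance, the string 'R' is accepted from only q11.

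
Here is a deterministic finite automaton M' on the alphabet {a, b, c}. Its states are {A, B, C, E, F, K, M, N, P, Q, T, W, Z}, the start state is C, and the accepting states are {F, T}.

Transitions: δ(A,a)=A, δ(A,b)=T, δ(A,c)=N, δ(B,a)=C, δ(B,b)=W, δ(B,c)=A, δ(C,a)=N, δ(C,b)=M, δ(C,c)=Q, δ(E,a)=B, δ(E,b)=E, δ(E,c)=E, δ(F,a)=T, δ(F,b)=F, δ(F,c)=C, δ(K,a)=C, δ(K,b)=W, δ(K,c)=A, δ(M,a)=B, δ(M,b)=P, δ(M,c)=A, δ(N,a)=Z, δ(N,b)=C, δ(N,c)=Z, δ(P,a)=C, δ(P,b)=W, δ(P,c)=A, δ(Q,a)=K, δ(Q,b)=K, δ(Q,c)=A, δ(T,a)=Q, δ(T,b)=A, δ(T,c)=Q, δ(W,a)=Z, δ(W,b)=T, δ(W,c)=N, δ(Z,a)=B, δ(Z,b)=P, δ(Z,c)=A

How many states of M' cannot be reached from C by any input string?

BFS from C reaches {A, B, C, K, M, N, P, Q, T, W, Z}; the 2 state(s) E, F are never visited.

2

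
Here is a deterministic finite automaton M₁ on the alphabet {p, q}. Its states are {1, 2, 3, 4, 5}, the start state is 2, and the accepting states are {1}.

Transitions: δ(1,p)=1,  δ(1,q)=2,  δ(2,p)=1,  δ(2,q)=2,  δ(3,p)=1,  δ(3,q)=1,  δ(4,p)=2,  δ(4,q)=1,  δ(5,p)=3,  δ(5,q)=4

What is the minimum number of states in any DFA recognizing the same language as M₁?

2

States {3,4,5} cannot be reached from the start state, so discard them.
Start with accepting vs non-accepting: {1} | {2}.
Stable partition: {1} | {2} — 2 equivalence classes.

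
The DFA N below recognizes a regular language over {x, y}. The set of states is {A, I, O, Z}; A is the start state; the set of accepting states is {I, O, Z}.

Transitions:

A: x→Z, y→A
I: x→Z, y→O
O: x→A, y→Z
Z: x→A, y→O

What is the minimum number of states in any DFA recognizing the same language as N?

Reachable states from the start: {A,O,Z}. Unreachable: {I} — drop them.
Initial partition by acceptance: {O,Z} | {A}.
The partition is now stable with 2 blocks: {O,Z} | {A}.

2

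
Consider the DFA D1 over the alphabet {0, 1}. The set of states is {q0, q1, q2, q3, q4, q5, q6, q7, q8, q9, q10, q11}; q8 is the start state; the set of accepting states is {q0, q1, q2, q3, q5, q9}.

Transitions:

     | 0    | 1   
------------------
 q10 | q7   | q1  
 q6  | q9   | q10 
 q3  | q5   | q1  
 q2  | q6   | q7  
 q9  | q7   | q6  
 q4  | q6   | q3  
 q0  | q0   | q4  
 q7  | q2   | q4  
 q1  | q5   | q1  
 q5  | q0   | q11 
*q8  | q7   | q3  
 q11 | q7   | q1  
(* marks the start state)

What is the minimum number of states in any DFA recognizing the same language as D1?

Initial partition by acceptance: {q0,q1,q2,q3,q5,q9} | {q4,q6,q7,q8,q10,q11}.
Refine {q0,q1,q2,q3,q5,q9} on symbol 0: members go to different blocks, giving {q0,q1,q3,q5} and {q2,q9}.
On input 1, block {q0,q1,q3,q5} splits into {q0,q5} and {q1,q3}.
Split {q4,q6,q7,q8,q10,q11} by δ(·,0) → {q4,q8,q10,q11} and {q6,q7}.
The partition is now stable with 5 blocks: {q0,q5} | {q4,q8,q10,q11} | {q2,q9} | {q1,q3} | {q6,q7}.

5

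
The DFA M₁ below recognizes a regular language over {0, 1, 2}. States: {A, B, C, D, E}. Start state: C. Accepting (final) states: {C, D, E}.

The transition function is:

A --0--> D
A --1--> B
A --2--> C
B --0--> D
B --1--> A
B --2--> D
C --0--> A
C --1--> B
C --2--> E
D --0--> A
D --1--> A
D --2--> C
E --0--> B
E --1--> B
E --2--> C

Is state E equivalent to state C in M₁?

Yes

Every state is reachable, so we keep all 5.
Initial partition by acceptance: {C,D,E} | {A,B}.
No further refinement is possible. Final partition (2 blocks): {C,D,E} | {A,B}.
E and C lie in the same block of the stable partition, so they are equivalent — no string distinguishes them.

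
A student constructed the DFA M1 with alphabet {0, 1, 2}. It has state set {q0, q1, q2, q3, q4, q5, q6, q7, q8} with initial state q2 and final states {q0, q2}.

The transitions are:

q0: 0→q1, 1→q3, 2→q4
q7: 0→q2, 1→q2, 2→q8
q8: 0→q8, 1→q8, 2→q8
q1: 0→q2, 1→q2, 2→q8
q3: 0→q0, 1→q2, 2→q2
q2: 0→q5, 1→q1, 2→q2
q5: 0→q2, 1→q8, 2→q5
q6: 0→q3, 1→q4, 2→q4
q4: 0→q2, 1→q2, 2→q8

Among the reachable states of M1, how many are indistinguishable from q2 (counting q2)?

1

States {q0,q3,q4,q6,q7} cannot be reached from the start state, so discard them.
Initial partition by acceptance: {q2} | {q1,q5,q8}.
Refine {q1,q5,q8} on symbol 0: members go to different blocks, giving {q1,q5} and {q8}.
Refine {q1,q5} on symbol 1: members go to different blocks, giving {q1} and {q5}.
Stable partition: {q2} | {q1} | {q8} | {q5} — 4 equivalence classes.
State q2 belongs to the block {q2}, which has 1 states.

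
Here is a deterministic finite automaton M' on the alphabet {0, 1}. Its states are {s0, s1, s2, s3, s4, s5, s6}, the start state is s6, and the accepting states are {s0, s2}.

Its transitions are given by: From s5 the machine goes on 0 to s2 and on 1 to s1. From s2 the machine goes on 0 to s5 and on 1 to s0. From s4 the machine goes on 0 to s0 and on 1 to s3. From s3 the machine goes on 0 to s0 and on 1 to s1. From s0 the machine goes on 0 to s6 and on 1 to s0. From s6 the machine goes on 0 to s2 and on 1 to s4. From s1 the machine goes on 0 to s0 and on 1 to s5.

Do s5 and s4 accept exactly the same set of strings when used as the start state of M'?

Initial partition by acceptance: {s0,s2} | {s1,s3,s4,s5,s6}.
No further refinement is possible. Final partition (2 blocks): {s0,s2} | {s1,s3,s4,s5,s6}.
s5 and s4 lie in the same block of the stable partition, so they are equivalent — no string distinguishes them.

Yes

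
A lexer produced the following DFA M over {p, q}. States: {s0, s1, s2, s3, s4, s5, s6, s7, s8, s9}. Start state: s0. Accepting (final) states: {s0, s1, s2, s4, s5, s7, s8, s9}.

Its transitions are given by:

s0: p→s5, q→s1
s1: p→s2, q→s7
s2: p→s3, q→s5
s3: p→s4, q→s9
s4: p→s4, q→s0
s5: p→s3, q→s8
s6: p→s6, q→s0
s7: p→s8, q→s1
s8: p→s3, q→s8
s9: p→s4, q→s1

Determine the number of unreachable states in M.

1

BFS from s0 reaches {s0, s1, s2, s3, s4, s5, s7, s8, s9}; the 1 state(s) s6 are never visited.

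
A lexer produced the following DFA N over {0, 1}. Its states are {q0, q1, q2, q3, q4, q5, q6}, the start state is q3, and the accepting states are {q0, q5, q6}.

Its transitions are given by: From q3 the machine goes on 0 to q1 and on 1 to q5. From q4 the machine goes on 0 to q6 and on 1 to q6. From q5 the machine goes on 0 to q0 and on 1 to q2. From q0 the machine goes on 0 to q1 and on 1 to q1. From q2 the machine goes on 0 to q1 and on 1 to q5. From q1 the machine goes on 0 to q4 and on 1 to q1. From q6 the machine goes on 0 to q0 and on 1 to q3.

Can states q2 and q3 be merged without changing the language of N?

Yes

All states are reachable from the start state.
Initial partition by acceptance: {q0,q5,q6} | {q1,q2,q3,q4}.
Split {q0,q5,q6} by δ(·,0) → {q5,q6} and {q0}.
Refine {q1,q2,q3,q4} on symbol 0: members go to different blocks, giving {q1,q2,q3} and {q4}.
On input 0, block {q1,q2,q3} splits into {q2,q3} and {q1}.
No further refinement is possible. Final partition (5 blocks): {q5,q6} | {q2,q3} | {q0} | {q4} | {q1}.
q2 and q3 lie in the same block of the stable partition, so they are equivalent — no string distinguishes them.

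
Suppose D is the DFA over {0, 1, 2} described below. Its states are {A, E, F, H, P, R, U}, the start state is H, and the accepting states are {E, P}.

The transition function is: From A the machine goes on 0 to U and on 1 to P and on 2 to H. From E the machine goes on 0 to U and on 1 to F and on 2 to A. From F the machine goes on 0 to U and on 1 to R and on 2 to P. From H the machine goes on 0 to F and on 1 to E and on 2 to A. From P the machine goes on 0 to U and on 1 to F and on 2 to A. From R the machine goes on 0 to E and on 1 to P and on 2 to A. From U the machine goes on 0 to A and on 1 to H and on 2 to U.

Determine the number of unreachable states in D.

Every one of the 7 states is reachable from H.

0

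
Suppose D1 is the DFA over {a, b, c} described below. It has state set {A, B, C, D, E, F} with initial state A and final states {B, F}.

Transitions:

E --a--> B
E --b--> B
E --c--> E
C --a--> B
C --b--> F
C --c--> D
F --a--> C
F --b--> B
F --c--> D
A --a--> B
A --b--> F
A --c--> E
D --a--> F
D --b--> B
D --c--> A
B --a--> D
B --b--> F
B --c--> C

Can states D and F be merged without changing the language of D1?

All states are reachable from the start state.
Start with accepting vs non-accepting: {B,F} | {A,C,D,E}.
Stable partition: {B,F} | {A,C,D,E} — 2 equivalence classes.
D and F end up in different blocks, so they are distinguishable. For instance, the string 'ε' is accepted from only F.

No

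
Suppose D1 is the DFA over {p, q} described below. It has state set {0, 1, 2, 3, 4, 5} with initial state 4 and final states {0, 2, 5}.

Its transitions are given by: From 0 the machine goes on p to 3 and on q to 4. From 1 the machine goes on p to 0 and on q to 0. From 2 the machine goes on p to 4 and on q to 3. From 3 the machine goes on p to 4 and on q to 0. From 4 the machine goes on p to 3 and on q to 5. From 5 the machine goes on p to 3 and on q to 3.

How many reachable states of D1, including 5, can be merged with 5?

2

States {1,2} cannot be reached from the start state, so discard them.
P0 = {0,5} | {3,4}.
The partition is now stable with 2 blocks: {0,5} | {3,4}.
The equivalence class containing 5 is {0,5}, of size 2.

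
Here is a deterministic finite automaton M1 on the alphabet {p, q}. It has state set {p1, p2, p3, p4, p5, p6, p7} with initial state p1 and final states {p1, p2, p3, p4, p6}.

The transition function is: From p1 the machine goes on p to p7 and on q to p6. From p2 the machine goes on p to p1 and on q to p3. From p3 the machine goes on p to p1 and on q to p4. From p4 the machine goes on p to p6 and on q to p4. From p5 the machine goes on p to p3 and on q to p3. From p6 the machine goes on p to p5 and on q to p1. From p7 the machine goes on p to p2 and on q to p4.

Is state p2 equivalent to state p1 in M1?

No

Every state is reachable, so we keep all 7.
P0 = {p1,p2,p3,p4,p6} | {p5,p7}.
Refine {p1,p2,p3,p4,p6} on symbol p: members go to different blocks, giving {p2,p3,p4} and {p1,p6}.
The partition is now stable with 3 blocks: {p2,p3,p4} | {p5,p7} | {p1,p6}.
p2 and p1 end up in different blocks, so they are distinguishable. For instance, the string 'p' is accepted from only p2.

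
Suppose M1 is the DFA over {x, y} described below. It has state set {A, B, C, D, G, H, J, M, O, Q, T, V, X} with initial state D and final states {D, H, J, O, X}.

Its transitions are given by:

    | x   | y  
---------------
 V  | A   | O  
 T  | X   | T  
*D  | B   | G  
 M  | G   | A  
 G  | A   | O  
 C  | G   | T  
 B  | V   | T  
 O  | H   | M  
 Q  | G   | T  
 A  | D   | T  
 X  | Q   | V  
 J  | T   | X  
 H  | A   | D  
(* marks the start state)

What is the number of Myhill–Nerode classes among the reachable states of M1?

6

Reachable states from the start: {A,B,D,G,H,M,O,Q,T,V,X}. Unreachable: {C,J} — drop them.
Initial partition by acceptance: {D,H,O,X} | {A,B,G,M,Q,T,V}.
On input x, block {D,H,O,X} splits into {D,H,X} and {O}.
On input y, block {D,H,X} splits into {D,X} and {H}.
On input x, block {A,B,G,M,Q,T,V} splits into {B,G,M,Q,V} and {A,T}.
Refine {B,G,M,Q,V} on symbol x: members go to different blocks, giving {B,M,Q} and {G,V}.
No further refinement is possible. Final partition (6 blocks): {D,X} | {B,M,Q} | {O} | {H} | {A,T} | {G,V}.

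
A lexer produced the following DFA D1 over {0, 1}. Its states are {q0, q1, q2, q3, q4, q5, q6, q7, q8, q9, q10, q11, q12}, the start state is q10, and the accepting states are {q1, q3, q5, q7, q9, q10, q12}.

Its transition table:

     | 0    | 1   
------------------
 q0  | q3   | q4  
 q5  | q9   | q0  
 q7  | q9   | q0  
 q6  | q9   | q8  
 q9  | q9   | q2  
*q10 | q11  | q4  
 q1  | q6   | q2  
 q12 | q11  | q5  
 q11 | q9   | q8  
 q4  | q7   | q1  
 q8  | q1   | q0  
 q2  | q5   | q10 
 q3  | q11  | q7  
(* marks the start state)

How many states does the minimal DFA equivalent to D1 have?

States {q12} cannot be reached from the start state, so discard them.
Initial partition by acceptance: {q1,q3,q5,q7,q9,q10} | {q0,q2,q4,q6,q8,q11}.
Refine {q1,q3,q5,q7,q9,q10} on symbol 0: members go to different blocks, giving {q1,q3,q10} and {q5,q7,q9}.
On input 1, block {q1,q3,q10} splits into {q1,q10} and {q3}.
Split {q0,q2,q4,q6,q8,q11} by δ(·,0) → {q2,q4,q6,q11} and {q0} and {q8}.
On input 1, block {q2,q4,q6,q11} splits into {q2,q4} and {q6,q11}.
On input 1, block {q5,q7,q9} splits into {q5,q7} and {q9}.
Stable partition: {q1,q10} | {q2,q4} | {q5,q7} | {q3} | {q0} | {q8} | {q6,q11} | {q9} — 8 equivalence classes.

8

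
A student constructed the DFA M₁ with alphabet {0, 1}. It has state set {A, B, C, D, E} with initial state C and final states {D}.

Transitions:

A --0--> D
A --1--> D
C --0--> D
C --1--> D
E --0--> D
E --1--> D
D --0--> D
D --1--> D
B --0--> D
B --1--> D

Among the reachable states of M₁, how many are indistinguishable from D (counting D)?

First remove the unreachable states {A,B,E}; 2 states remain.
Start with accepting vs non-accepting: {D} | {C}.
The partition is now stable with 2 blocks: {D} | {C}.
State D belongs to the block {D}, which has 1 states.

1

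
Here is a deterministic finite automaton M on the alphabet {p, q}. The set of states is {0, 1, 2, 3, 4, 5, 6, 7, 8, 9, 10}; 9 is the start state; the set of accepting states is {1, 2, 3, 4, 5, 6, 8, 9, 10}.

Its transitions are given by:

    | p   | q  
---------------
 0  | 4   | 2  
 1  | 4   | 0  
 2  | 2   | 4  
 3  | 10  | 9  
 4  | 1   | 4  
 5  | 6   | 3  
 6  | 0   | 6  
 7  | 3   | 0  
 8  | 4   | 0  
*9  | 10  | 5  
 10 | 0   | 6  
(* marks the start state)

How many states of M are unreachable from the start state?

No path from 9 leads to 7, 8; the other 9 states are all reachable.

2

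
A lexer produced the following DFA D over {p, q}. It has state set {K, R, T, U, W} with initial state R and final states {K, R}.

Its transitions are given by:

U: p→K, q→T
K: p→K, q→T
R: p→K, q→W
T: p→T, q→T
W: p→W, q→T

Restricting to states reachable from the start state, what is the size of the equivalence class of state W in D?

2

First remove the unreachable states {U}; 4 states remain.
P0 = {K,R} | {T,W}.
The partition is now stable with 2 blocks: {K,R} | {T,W}.
The equivalence class containing W is {T,W}, of size 2.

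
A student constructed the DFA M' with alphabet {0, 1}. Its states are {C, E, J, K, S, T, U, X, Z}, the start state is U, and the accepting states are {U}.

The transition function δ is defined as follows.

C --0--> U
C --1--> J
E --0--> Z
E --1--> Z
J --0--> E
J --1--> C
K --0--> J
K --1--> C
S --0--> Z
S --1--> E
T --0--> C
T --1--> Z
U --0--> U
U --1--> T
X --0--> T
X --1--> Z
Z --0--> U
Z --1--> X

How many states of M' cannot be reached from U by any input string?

No path from U leads to K, S; the other 7 states are all reachable.

2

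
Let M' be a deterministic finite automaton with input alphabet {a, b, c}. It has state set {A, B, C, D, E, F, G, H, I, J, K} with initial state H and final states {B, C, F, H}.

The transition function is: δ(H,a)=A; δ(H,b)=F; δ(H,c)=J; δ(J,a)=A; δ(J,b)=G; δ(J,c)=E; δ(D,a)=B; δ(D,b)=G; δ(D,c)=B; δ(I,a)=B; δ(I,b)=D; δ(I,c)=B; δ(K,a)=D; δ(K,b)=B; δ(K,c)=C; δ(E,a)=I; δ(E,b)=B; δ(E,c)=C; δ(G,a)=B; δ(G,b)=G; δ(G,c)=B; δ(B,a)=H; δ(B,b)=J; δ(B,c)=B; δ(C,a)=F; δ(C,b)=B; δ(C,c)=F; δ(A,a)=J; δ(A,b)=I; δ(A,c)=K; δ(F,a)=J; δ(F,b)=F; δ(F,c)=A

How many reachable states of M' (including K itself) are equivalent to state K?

2

All states are reachable from the start state.
Initial partition by acceptance: {B,C,F,H} | {A,D,E,G,I,J,K}.
On input a, block {B,C,F,H} splits into {B,C} and {F,H}.
On input b, block {B,C} splits into {B} and {C}.
Refine {A,D,E,G,I,J,K} on symbol a: members go to different blocks, giving {A,E,J,K} and {D,G,I}.
On input a, block {A,E,J,K} splits into {A,J} and {E,K}.
The partition is now stable with 6 blocks: {B} | {A,J} | {F,H} | {C} | {D,G,I} | {E,K}.
The equivalence class containing K is {E,K}, of size 2.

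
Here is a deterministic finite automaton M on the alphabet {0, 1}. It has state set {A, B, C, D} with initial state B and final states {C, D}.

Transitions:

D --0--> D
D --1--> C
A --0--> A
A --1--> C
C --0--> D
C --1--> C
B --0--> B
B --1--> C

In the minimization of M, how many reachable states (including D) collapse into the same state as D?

Reachable states from the start: {B,C,D}. Unreachable: {A} — drop them.
P0 = {C,D} | {B}.
The partition is now stable with 2 blocks: {C,D} | {B}.
State D belongs to the block {C,D}, which has 2 states.

2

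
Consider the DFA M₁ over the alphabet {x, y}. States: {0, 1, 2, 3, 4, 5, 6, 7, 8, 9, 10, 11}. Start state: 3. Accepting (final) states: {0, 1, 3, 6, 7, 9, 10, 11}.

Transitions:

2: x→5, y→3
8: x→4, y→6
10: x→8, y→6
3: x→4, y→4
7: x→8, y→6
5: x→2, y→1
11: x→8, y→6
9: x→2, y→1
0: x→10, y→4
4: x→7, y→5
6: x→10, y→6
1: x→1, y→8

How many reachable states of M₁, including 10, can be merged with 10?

2

Reachable states from the start: {1,2,3,4,5,6,7,8,10}. Unreachable: {0,9,11} — drop them.
Start with accepting vs non-accepting: {1,3,6,7,10} | {2,4,5,8}.
Refine {1,3,6,7,10} on symbol x: members go to different blocks, giving {3,7,10} and {1,6}.
On input y, block {3,7,10} splits into {7,10} and {3}.
On input x, block {2,4,5,8} splits into {2,5,8} and {4}.
Split {2,5,8} by δ(·,x) → {2,5} and {8}.
On input y, block {2,5} splits into {2} and {5}.
On input x, block {1,6} splits into {1} and {6}.
Stable partition: {7,10} | {2} | {1} | {3} | {4} | {8} | {5} | {6} — 8 equivalence classes.
State 10 belongs to the block {7,10}, which has 2 states.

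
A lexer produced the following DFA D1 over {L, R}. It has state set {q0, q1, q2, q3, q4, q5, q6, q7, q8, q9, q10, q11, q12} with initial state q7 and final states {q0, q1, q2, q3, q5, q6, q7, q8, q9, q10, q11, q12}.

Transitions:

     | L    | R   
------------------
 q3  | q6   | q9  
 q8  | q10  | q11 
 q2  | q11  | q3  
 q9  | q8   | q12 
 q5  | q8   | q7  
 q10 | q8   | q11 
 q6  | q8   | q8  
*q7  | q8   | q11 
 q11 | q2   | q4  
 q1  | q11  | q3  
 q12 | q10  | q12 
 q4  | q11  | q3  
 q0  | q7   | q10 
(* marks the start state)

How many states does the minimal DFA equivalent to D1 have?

States {q0,q1,q5} cannot be reached from the start state, so discard them.
Initial partition by acceptance: {q2,q3,q6,q7,q8,q9,q10,q11,q12} | {q4}.
Split {q2,q3,q6,q7,q8,q9,q10,q11,q12} by δ(·,R) → {q2,q3,q6,q7,q8,q9,q10,q12} and {q11}.
On input L, block {q2,q3,q6,q7,q8,q9,q10,q12} splits into {q3,q6,q7,q8,q9,q10,q12} and {q2}.
Split {q3,q6,q7,q8,q9,q10,q12} by δ(·,R) → {q3,q6,q9,q12} and {q7,q8,q10}.
Split {q3,q6,q9,q12} by δ(·,L) → {q6,q9,q12} and {q3}.
Split {q6,q9,q12} by δ(·,R) → {q9,q12} and {q6}.
Stable partition: {q9,q12} | {q4} | {q11} | {q2} | {q7,q8,q10} | {q3} | {q6} — 7 equivalence classes.

7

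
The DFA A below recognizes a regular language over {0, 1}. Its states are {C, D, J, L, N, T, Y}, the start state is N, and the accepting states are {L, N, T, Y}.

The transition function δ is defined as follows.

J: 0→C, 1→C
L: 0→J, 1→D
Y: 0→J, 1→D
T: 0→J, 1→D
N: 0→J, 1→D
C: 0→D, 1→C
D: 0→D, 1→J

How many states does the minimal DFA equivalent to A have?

First remove the unreachable states {L,T,Y}; 4 states remain.
Start with accepting vs non-accepting: {N} | {C,D,J}.
Stable partition: {N} | {C,D,J} — 2 equivalence classes.

2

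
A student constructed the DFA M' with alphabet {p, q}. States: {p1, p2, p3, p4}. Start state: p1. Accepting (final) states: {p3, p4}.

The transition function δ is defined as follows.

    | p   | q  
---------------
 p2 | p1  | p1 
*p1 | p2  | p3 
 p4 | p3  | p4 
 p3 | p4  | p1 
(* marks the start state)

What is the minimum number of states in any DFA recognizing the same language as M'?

4

Initial partition by acceptance: {p3,p4} | {p1,p2}.
Split {p3,p4} by δ(·,q) → {p3} and {p4}.
On input q, block {p1,p2} splits into {p1} and {p2}.
Stable partition: {p3} | {p1} | {p4} | {p2} — 4 equivalence classes.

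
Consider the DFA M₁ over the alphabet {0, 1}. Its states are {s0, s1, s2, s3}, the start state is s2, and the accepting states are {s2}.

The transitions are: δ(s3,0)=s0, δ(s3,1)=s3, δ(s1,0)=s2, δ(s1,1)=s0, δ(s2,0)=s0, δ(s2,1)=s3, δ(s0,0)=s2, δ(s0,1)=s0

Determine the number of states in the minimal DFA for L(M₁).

3

Reachable states from the start: {s0,s2,s3}. Unreachable: {s1} — drop them.
Initial partition by acceptance: {s2} | {s0,s3}.
Refine {s0,s3} on symbol 0: members go to different blocks, giving {s0} and {s3}.
Stable partition: {s2} | {s0} | {s3} — 3 equivalence classes.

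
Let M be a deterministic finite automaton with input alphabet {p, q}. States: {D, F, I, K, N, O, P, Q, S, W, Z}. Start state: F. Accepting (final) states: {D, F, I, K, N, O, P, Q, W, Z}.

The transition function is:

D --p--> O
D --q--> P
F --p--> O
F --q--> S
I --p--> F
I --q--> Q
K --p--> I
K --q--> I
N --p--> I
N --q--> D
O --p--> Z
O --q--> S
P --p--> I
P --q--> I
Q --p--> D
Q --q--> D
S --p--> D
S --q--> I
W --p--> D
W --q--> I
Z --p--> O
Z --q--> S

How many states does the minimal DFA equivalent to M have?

Reachable states from the start: {D,F,I,O,P,Q,S,Z}. Unreachable: {K,N,W} — drop them.
Initial partition by acceptance: {D,F,I,O,P,Q,Z} | {S}.
On input q, block {D,F,I,O,P,Q,Z} splits into {D,I,P,Q} and {F,O,Z}.
On input p, block {D,I,P,Q} splits into {D,I} and {P,Q}.
Stable partition: {D,I} | {S} | {F,O,Z} | {P,Q} — 4 equivalence classes.

4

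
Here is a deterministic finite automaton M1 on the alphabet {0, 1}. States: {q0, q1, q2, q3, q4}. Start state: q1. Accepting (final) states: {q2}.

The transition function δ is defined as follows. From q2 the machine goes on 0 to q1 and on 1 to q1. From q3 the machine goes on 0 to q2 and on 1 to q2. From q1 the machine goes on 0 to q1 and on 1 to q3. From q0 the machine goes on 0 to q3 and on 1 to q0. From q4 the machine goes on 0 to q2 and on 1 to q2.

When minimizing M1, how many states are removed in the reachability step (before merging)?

2

BFS from q1 reaches {q1, q2, q3}; the 2 state(s) q0, q4 are never visited.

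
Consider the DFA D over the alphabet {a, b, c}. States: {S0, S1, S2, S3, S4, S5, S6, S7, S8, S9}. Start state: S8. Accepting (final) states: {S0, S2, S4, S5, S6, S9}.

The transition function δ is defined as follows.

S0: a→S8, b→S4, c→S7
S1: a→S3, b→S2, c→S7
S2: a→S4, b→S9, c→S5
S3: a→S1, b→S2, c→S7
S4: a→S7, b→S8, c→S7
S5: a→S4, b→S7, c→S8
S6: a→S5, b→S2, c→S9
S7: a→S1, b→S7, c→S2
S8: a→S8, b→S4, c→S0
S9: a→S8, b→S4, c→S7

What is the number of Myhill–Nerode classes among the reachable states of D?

7

States {S6} cannot be reached from the start state, so discard them.
Start with accepting vs non-accepting: {S0,S2,S4,S5,S9} | {S1,S3,S7,S8}.
Split {S0,S2,S4,S5,S9} by δ(·,a) → {S0,S4,S9} and {S2,S5}.
On input b, block {S0,S4,S9} splits into {S0,S9} and {S4}.
Split {S1,S3,S7,S8} by δ(·,b) → {S1,S3} and {S7} and {S8}.
Refine {S2,S5} on symbol b: members go to different blocks, giving {S2} and {S5}.
Stable partition: {S0,S9} | {S1,S3} | {S2} | {S4} | {S7} | {S8} | {S5} — 7 equivalence classes.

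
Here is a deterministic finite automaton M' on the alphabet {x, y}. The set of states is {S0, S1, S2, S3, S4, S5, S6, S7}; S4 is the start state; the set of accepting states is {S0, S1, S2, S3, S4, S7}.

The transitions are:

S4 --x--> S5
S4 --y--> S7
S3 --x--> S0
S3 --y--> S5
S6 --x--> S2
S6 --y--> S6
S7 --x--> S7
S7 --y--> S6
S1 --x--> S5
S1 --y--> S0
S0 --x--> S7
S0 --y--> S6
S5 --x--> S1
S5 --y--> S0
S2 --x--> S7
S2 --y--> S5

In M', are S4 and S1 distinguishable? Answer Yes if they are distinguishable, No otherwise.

No

Reachable states from the start: {S0,S1,S2,S4,S5,S6,S7}. Unreachable: {S3} — drop them.
Initial partition by acceptance: {S0,S1,S2,S4,S7} | {S5,S6}.
Refine {S0,S1,S2,S4,S7} on symbol x: members go to different blocks, giving {S0,S2,S7} and {S1,S4}.
Refine {S5,S6} on symbol x: members go to different blocks, giving {S5} and {S6}.
Refine {S0,S2,S7} on symbol y: members go to different blocks, giving {S0,S7} and {S2}.
Stable partition: {S0,S7} | {S5} | {S1,S4} | {S6} | {S2} — 5 equivalence classes.
S4 and S1 lie in the same block of the stable partition, so they are equivalent — no string distinguishes them.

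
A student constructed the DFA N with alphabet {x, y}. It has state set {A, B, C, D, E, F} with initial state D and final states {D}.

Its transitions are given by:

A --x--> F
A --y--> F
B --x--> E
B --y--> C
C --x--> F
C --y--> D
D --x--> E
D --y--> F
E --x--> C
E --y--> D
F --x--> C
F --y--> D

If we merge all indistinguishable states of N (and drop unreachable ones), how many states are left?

First remove the unreachable states {A,B}; 4 states remain.
P0 = {D} | {C,E,F}.
No further refinement is possible. Final partition (2 blocks): {D} | {C,E,F}.

2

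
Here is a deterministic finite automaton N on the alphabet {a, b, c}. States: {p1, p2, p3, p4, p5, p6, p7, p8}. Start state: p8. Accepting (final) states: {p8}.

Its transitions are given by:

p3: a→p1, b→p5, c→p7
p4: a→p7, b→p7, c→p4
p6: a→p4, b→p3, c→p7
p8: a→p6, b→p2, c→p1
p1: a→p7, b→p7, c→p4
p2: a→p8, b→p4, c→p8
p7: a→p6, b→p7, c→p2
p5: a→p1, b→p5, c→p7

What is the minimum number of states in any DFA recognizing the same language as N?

5

P0 = {p8} | {p1,p2,p3,p4,p5,p6,p7}.
Refine {p1,p2,p3,p4,p5,p6,p7} on symbol a: members go to different blocks, giving {p1,p3,p4,p5,p6,p7} and {p2}.
Refine {p1,p3,p4,p5,p6,p7} on symbol c: members go to different blocks, giving {p1,p3,p4,p5,p6} and {p7}.
Split {p1,p3,p4,p5,p6} by δ(·,a) → {p3,p5,p6} and {p1,p4}.
The partition is now stable with 5 blocks: {p8} | {p3,p5,p6} | {p2} | {p7} | {p1,p4}.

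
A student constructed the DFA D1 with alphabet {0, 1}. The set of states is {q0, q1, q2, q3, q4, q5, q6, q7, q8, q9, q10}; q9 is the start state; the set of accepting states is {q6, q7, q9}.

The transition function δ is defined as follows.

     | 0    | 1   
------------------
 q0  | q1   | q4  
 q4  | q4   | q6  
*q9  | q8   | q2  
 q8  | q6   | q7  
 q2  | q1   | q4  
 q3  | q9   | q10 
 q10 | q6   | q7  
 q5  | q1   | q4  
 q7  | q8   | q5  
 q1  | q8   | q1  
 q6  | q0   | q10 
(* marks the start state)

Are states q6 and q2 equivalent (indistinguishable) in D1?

First remove the unreachable states {q3}; 10 states remain.
Initial partition by acceptance: {q6,q7,q9} | {q0,q1,q2,q4,q5,q8,q10}.
Split {q0,q1,q2,q4,q5,q8,q10} by δ(·,0) → {q0,q1,q2,q4,q5} and {q8,q10}.
Split {q6,q7,q9} by δ(·,0) → {q7,q9} and {q6}.
On input 0, block {q0,q1,q2,q4,q5} splits into {q0,q2,q4,q5} and {q1}.
Split {q0,q2,q4,q5} by δ(·,0) → {q0,q2,q5} and {q4}.
No further refinement is possible. Final partition (6 blocks): {q7,q9} | {q0,q2,q5} | {q8,q10} | {q6} | {q1} | {q4}.
q6 and q2 end up in different blocks, so they are distinguishable. For instance, the string 'ε' is accepted from only q6.

No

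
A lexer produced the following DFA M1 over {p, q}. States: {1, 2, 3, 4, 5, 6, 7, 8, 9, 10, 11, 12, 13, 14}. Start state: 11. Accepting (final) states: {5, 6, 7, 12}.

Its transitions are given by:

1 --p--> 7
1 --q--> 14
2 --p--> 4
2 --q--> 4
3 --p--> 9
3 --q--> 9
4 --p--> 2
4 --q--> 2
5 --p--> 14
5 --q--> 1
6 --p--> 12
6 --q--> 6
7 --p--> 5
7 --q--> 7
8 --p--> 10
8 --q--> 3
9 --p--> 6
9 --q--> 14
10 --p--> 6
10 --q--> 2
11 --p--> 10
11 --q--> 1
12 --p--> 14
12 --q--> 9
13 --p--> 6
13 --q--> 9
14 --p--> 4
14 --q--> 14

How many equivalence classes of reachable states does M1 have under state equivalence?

5

Reachable states from the start: {1,2,4,5,6,7,9,10,11,12,14}. Unreachable: {3,8,13} — drop them.
Start with accepting vs non-accepting: {5,6,7,12} | {1,2,4,9,10,11,14}.
Refine {5,6,7,12} on symbol p: members go to different blocks, giving {5,12} and {6,7}.
Split {1,2,4,9,10,11,14} by δ(·,p) → {2,4,11,14} and {1,9,10}.
On input p, block {2,4,11,14} splits into {2,4,14} and {11}.
The partition is now stable with 5 blocks: {5,12} | {2,4,14} | {6,7} | {1,9,10} | {11}.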